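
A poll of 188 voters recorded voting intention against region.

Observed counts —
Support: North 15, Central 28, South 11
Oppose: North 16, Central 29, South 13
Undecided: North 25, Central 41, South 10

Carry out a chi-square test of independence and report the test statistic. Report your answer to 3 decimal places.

2.290

Row totals: 54, 58, 76. Column totals: 56, 98, 34. Grand total N = 188.
Expected counts (row total × column total / N):
  Support, North: 54×56/188 = 16.0851
  Support, Central: 54×98/188 = 28.1489
  Support, South: 54×34/188 = 9.7660
  Oppose, North: 58×56/188 = 17.2766
  Oppose, Central: 58×98/188 = 30.2340
  Oppose, South: 58×34/188 = 10.4894
  Undecided, North: 76×56/188 = 22.6383
  Undecided, Central: 76×98/188 = 39.6170
  Undecided, South: 76×34/188 = 13.7447
Contributions (O − E)²/E:
  (15 − 16.0851)²/16.0851 = 0.0732
  (28 − 28.1489)²/28.1489 = 0.0008
  (11 − 9.7660)²/9.7660 = 0.1559
  (16 − 17.2766)²/17.2766 = 0.0943
  (29 − 30.2340)²/30.2340 = 0.0504
  (13 − 10.4894)²/10.4894 = 0.6009
  (25 − 22.6383)²/22.6383 = 0.2464
  (41 − 39.6170)²/39.6170 = 0.0483
  (10 − 13.7447)²/13.7447 = 1.0202
χ² = 0.0732 + 0.0008 + 0.1559 + 0.0943 + 0.0504 + 0.6009 + 0.2464 + 0.0483 + 1.0202 = 2.290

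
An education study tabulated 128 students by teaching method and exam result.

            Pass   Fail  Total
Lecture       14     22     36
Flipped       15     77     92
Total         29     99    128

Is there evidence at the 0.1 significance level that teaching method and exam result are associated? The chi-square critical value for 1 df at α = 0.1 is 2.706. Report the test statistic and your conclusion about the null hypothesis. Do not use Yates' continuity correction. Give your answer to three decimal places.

7.532; reject H₀

Grand total N = 128.
Expected counts (row total × column total / N):
  Lecture, Pass: 36×29/128 = 8.1562
  Lecture, Fail: 36×99/128 = 27.8438
  Flipped, Pass: 92×29/128 = 20.8438
  Flipped, Fail: 92×99/128 = 71.1562
Contributions (O − E)²/E:
  (14 − 8.1562)²/8.1562 = 4.1870
  (22 − 27.8438)²/27.8438 = 1.2265
  (15 − 20.8438)²/20.8438 = 1.6384
  (77 − 71.1562)²/71.1562 = 0.4799
χ² = 4.1870 + 1.2265 + 1.6384 + 0.4799 = 7.532
df = (2−1)(2−1) = 1. Since 7.532 > 2.706, reject the null hypothesis of independence at α = 0.1.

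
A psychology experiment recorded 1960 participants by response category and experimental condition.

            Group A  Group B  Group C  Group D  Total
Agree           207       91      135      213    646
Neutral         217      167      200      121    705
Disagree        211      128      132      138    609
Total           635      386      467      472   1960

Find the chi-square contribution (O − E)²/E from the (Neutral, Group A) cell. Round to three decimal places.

Row total (Neutral) = 705; column total (Group A) = 635; N = 1960.
Expected count E = 705 × 635 / 1960 = 228.4056.
Contribution = (O − E)²/E = (217 − 228.4056)² / 228.4056 = 0.570.

0.570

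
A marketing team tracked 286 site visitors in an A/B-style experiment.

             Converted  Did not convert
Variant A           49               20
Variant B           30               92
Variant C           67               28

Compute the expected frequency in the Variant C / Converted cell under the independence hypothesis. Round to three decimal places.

Row total (Variant C) = 95; column total (Converted) = 146; grand total N = 286.
Expected count = (row total × column total) / N = 95 × 146 / 286 = 48.497.

48.497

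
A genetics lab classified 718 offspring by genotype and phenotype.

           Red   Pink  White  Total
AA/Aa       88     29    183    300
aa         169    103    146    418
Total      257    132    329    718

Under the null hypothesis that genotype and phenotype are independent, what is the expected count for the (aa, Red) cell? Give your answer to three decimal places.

Row total (aa) = 418; column total (Red) = 257; grand total N = 718.
Expected count = (row total × column total) / N = 418 × 257 / 718 = 149.618.

149.618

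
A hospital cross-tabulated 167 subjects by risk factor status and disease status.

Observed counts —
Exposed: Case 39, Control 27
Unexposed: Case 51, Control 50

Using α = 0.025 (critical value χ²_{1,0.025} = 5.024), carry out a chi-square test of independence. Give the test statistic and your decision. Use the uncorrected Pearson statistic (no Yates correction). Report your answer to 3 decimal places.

Row totals: 66, 101. Column totals: 90, 77. Grand total N = 167.
Expected counts (row total × column total / N):
  Exposed, Case: 66×90/167 = 35.5689
  Exposed, Control: 66×77/167 = 30.4311
  Unexposed, Case: 101×90/167 = 54.4311
  Unexposed, Control: 101×77/167 = 46.5689
Contributions (O − E)²/E:
  (39 − 35.5689)²/35.5689 = 0.3310
  (27 − 30.4311)²/30.4311 = 0.3869
  (51 − 54.4311)²/54.4311 = 0.2163
  (50 − 46.5689)²/46.5689 = 0.2528
χ² = 0.3310 + 0.3869 + 0.2163 + 0.2528 = 1.187
df = (2−1)(2−1) = 1. Since 1.187 < 5.024, fail to reject the null hypothesis of independence at α = 0.025.

1.187; fail to reject H₀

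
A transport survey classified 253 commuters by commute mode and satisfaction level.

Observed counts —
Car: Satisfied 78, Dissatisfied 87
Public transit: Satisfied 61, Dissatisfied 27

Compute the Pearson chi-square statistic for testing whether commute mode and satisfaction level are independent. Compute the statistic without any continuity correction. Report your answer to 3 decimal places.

11.267

Row totals: 165, 88. Column totals: 139, 114. Grand total N = 253.
Expected counts (row total × column total / N):
  Car, Satisfied: 165×139/253 = 90.6522
  Car, Dissatisfied: 165×114/253 = 74.3478
  Public transit, Satisfied: 88×139/253 = 48.3478
  Public transit, Dissatisfied: 88×114/253 = 39.6522
Contributions (O − E)²/E:
  (78 − 90.6522)²/90.6522 = 1.7658
  (87 − 74.3478)²/74.3478 = 2.1531
  (61 − 48.3478)²/48.3478 = 3.3110
  (27 − 39.6522)²/39.6522 = 4.0371
χ² = 1.7658 + 2.1531 + 3.3110 + 4.0371 = 11.267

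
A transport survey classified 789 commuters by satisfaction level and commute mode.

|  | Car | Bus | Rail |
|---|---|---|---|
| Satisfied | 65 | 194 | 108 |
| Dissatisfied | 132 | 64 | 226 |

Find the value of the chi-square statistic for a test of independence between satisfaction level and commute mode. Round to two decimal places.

Row totals: 367, 422. Column totals: 197, 258, 334. Grand total N = 789.
Expected counts (row total × column total / N):
  Satisfied, Car: 367×197/789 = 91.6337
  Satisfied, Bus: 367×258/789 = 120.0076
  Satisfied, Rail: 367×334/789 = 155.3587
  Dissatisfied, Car: 422×197/789 = 105.3663
  Dissatisfied, Bus: 422×258/789 = 137.9924
  Dissatisfied, Rail: 422×334/789 = 178.6413
Contributions (O − E)²/E:
  (65 − 91.6337)²/91.6337 = 7.7412
  (194 − 120.0076)²/120.0076 = 45.6211
  (108 − 155.3587)²/155.3587 = 14.4366
  (132 − 105.3663)²/105.3663 = 6.7323
  (64 − 137.9924)²/137.9924 = 39.6752
  (226 − 178.6413)²/178.6413 = 12.5550
χ² = 7.7412 + 45.6211 + 14.4366 + 6.7323 + 39.6752 + 12.5550 = 126.76

126.76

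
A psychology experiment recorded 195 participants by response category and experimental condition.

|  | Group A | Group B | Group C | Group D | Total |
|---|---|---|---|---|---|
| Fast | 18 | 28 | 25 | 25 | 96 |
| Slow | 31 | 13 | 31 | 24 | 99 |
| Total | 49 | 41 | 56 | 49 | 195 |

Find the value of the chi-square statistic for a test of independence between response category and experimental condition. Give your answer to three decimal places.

9.556

Grand total N = 195.
Expected counts (row total × column total / N):
  Fast, Group A: 96×49/195 = 24.1231
  Fast, Group B: 96×41/195 = 20.1846
  Fast, Group C: 96×56/195 = 27.5692
  Fast, Group D: 96×49/195 = 24.1231
  Slow, Group A: 99×49/195 = 24.8769
  Slow, Group B: 99×41/195 = 20.8154
  Slow, Group C: 99×56/195 = 28.4308
  Slow, Group D: 99×49/195 = 24.8769
Contributions (O − E)²/E:
  (18 − 24.1231)²/24.1231 = 1.5542
  (28 − 20.1846)²/20.1846 = 3.0261
  (25 − 27.5692)²/27.5692 = 0.2394
  (25 − 24.1231)²/24.1231 = 0.0319
  (31 − 24.8769)²/24.8769 = 1.5071
  (13 − 20.8154)²/20.8154 = 2.9344
  (31 − 28.4308)²/28.4308 = 0.2322
  (24 − 24.8769)²/24.8769 = 0.0309
χ² = 1.5542 + 3.0261 + 0.2394 + 0.0319 + 1.5071 + 2.9344 + 0.2322 + 0.0309 = 9.556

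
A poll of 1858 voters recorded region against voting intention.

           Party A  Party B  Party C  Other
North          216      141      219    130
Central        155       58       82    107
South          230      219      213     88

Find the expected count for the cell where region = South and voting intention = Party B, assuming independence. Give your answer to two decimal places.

168.73

Row total (South) = 750; column total (Party B) = 418; grand total N = 1858.
Expected count = (row total × column total) / N = 750 × 418 / 1858 = 168.73.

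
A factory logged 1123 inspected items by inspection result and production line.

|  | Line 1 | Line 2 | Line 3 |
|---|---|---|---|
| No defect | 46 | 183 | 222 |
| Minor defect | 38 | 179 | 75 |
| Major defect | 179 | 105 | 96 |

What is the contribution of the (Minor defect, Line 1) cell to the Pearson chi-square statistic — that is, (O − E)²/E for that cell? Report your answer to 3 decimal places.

13.501

Row total (Minor defect) = 292; column total (Line 1) = 263; N = 1123.
Expected count E = 292 × 263 / 1123 = 68.3847.
Contribution = (O − E)²/E = (38 − 68.3847)² / 68.3847 = 13.501.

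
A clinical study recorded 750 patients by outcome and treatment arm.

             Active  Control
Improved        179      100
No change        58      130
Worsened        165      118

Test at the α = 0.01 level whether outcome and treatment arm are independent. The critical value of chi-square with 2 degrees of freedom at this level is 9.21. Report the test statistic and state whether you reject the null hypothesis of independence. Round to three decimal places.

Row totals: 279, 188, 283. Column totals: 402, 348. Grand total N = 750.
Expected counts (row total × column total / N):
  Improved, Active: 279×402/750 = 149.5440
  Improved, Control: 279×348/750 = 129.4560
  No change, Active: 188×402/750 = 100.7680
  No change, Control: 188×348/750 = 87.2320
  Worsened, Active: 283×402/750 = 151.6880
  Worsened, Control: 283×348/750 = 131.3120
Contributions (O − E)²/E:
  (179 − 149.5440)²/149.5440 = 5.8020
  (100 − 129.4560)²/129.4560 = 6.7023
  (58 − 100.7680)²/100.7680 = 18.1516
  (130 − 87.2320)²/87.2320 = 20.9682
  (165 − 151.6880)²/151.6880 = 1.1682
  (118 − 131.3120)²/131.3120 = 1.3495
χ² = 5.8020 + 6.7023 + 18.1516 + 20.9682 + 1.1682 + 1.3495 = 54.142
df = (3−1)(2−1) = 2. Since 54.142 > 9.21, reject the null hypothesis of independence at α = 0.01.

54.142; reject H₀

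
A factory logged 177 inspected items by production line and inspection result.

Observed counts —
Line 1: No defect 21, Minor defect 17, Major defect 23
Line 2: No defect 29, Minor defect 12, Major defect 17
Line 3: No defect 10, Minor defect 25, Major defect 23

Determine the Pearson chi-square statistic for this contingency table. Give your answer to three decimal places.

Row totals: 61, 58, 58. Column totals: 60, 54, 63. Grand total N = 177.
Expected counts (row total × column total / N):
  Line 1, No defect: 61×60/177 = 20.6780
  Line 1, Minor defect: 61×54/177 = 18.6102
  Line 1, Major defect: 61×63/177 = 21.7119
  Line 2, No defect: 58×60/177 = 19.6610
  Line 2, Minor defect: 58×54/177 = 17.6949
  Line 2, Major defect: 58×63/177 = 20.6441
  Line 3, No defect: 58×60/177 = 19.6610
  Line 3, Minor defect: 58×54/177 = 17.6949
  Line 3, Major defect: 58×63/177 = 20.6441
Contributions (O − E)²/E:
  (21 − 20.6780)²/20.6780 = 0.0050
  (17 − 18.6102)²/18.6102 = 0.1393
  (23 − 21.7119)²/21.7119 = 0.0764
  (29 − 19.6610)²/19.6610 = 4.4360
  (12 − 17.6949)²/17.6949 = 1.8328
  (17 − 20.6441)²/20.6441 = 0.6433
  (10 − 19.6610)²/19.6610 = 4.7472
  (25 − 17.6949)²/17.6949 = 3.0158
  (23 − 20.6441)²/20.6441 = 0.2689
χ² = 0.0050 + 0.1393 + 0.0764 + 4.4360 + 1.8328 + 0.6433 + 4.7472 + 3.0158 + 0.2689 = 15.165

15.165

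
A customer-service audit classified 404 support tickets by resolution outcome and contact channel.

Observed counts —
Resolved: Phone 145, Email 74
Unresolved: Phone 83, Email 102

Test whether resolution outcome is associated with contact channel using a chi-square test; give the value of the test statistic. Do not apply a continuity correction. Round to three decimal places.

Row totals: 219, 185. Column totals: 228, 176. Grand total N = 404.
Expected counts (row total × column total / N):
  Resolved, Phone: 219×228/404 = 123.5941
  Resolved, Email: 219×176/404 = 95.4059
  Unresolved, Phone: 185×228/404 = 104.4059
  Unresolved, Email: 185×176/404 = 80.5941
Contributions (O − E)²/E:
  (145 − 123.5941)²/123.5941 = 3.7074
  (74 − 95.4059)²/95.4059 = 4.8028
  (83 − 104.4059)²/104.4059 = 4.3888
  (102 − 80.5941)²/80.5941 = 5.6854
χ² = 3.7074 + 4.8028 + 4.3888 + 5.6854 = 18.584

18.584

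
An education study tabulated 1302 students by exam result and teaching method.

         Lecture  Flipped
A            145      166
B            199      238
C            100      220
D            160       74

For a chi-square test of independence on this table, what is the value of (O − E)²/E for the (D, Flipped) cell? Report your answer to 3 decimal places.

21.099

Row total (D) = 234; column total (Flipped) = 698; N = 1302.
Expected count E = 234 × 698 / 1302 = 125.4470.
Contribution = (O − E)²/E = (74 − 125.4470)² / 125.4470 = 21.099.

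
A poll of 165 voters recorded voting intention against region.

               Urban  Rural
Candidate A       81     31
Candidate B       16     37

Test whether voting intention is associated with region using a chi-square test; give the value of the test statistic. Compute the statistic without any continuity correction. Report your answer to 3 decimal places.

26.359

Row totals: 112, 53. Column totals: 97, 68. Grand total N = 165.
Expected counts (row total × column total / N):
  Candidate A, Urban: 112×97/165 = 65.84242
  Candidate A, Rural: 112×68/165 = 46.15758
  Candidate B, Urban: 53×97/165 = 31.15758
  Candidate B, Rural: 53×68/165 = 21.84242
Contributions (O − E)²/E:
  (81 − 65.84242)²/65.84242 = 3.4894
  (31 − 46.15758)²/46.15758 = 4.9776
  (16 − 31.15758)²/31.15758 = 7.3739
  (37 − 21.84242)²/21.84242 = 10.5186
χ² = 3.4894 + 4.9776 + 7.3739 + 10.5186 = 26.359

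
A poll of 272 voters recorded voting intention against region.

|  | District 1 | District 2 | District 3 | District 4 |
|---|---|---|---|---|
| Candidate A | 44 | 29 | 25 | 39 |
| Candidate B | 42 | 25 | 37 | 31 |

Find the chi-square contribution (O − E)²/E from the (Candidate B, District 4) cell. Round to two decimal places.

0.40

Row total (Candidate B) = 135; column total (District 4) = 70; N = 272.
Expected count E = 135 × 70 / 272 = 34.743.
Contribution = (O − E)²/E = (31 − 34.743)² / 34.743 = 0.40.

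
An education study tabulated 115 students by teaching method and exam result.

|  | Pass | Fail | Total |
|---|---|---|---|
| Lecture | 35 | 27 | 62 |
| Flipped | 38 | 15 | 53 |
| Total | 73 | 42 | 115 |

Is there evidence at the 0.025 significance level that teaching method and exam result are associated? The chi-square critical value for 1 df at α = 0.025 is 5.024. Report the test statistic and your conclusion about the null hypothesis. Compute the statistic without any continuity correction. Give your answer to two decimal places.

Grand total N = 115.
Expected counts (row total × column total / N):
  Lecture, Pass: 62×73/115 = 39.357
  Lecture, Fail: 62×42/115 = 22.643
  Flipped, Pass: 53×73/115 = 33.643
  Flipped, Fail: 53×42/115 = 19.357
Contributions (O − E)²/E:
  (35 − 39.357)²/39.357 = 0.4823
  (27 − 22.643)²/22.643 = 0.8384
  (38 − 33.643)²/33.643 = 0.5643
  (15 − 19.357)²/19.357 = 0.9807
χ² = 0.4823 + 0.8384 + 0.5643 + 0.9807 = 2.87
df = (2−1)(2−1) = 1. Since 2.87 < 5.024, fail to reject the null hypothesis of independence at α = 0.025.

2.87; fail to reject H₀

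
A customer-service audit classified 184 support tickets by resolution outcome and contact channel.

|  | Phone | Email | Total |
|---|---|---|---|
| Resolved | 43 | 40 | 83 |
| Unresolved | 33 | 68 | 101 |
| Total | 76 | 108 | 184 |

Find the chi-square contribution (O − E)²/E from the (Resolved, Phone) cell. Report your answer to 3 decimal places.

2.217

Row total (Resolved) = 83; column total (Phone) = 76; N = 184.
Expected count E = 83 × 76 / 184 = 34.2826.
Contribution = (O − E)²/E = (43 − 34.2826)² / 34.2826 = 2.217.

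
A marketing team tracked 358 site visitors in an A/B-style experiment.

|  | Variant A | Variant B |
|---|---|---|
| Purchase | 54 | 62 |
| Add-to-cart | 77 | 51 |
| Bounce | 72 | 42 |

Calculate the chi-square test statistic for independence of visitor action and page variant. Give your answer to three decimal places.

Row totals: 116, 128, 114. Column totals: 203, 155. Grand total N = 358.
Expected counts (row total × column total / N):
  Purchase, Variant A: 116×203/358 = 65.7765
  Purchase, Variant B: 116×155/358 = 50.2235
  Add-to-cart, Variant A: 128×203/358 = 72.5810
  Add-to-cart, Variant B: 128×155/358 = 55.4190
  Bounce, Variant A: 114×203/358 = 64.6425
  Bounce, Variant B: 114×155/358 = 49.3575
Contributions (O − E)²/E:
  (54 − 65.7765)²/65.7765 = 2.1084
  (62 − 50.2235)²/50.2235 = 2.7614
  (77 − 72.5810)²/72.5810 = 0.2690
  (51 − 55.4190)²/55.4190 = 0.3524
  (72 − 64.6425)²/64.6425 = 0.8374
  (42 − 49.3575)²/49.3575 = 1.0967
χ² = 2.1084 + 2.7614 + 0.2690 + 0.3524 + 0.8374 + 1.0967 = 7.425

7.425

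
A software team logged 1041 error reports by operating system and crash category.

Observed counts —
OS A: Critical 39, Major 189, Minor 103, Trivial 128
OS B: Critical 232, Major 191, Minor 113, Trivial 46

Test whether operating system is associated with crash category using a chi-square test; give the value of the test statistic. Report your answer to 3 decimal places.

164.328

Row totals: 459, 582. Column totals: 271, 380, 216, 174. Grand total N = 1041.
Expected counts (row total × column total / N):
  OS A, Critical: 459×271/1041 = 119.4899
  OS A, Major: 459×380/1041 = 167.5504
  OS A, Minor: 459×216/1041 = 95.2392
  OS A, Trivial: 459×174/1041 = 76.7205
  OS B, Critical: 582×271/1041 = 151.5101
  OS B, Major: 582×380/1041 = 212.4496
  OS B, Minor: 582×216/1041 = 120.7608
  OS B, Trivial: 582×174/1041 = 97.2795
Contributions (O − E)²/E:
  (39 − 119.4899)²/119.4899 = 54.2190
  (189 − 167.5504)²/167.5504 = 2.7460
  (103 − 95.2392)²/95.2392 = 0.6324
  (128 − 76.7205)²/76.7205 = 34.2749
  (232 − 151.5101)²/151.5101 = 42.7603
  (191 − 212.4496)²/212.4496 = 2.1656
  (113 − 120.7608)²/120.7608 = 0.4988
  (46 − 97.2795)²/97.2795 = 27.0313
χ² = 54.2190 + 2.7460 + 0.6324 + 34.2749 + 42.7603 + 2.1656 + 0.4988 + 27.0313 = 164.328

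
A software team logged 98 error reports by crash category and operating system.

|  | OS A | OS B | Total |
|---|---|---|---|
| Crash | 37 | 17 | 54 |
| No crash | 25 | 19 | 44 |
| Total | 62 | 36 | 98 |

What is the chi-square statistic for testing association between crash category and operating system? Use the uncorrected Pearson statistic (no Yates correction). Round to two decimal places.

Grand total N = 98.
Expected counts (row total × column total / N):
  Crash, OS A: 54×62/98 = 34.163
  Crash, OS B: 54×36/98 = 19.837
  No crash, OS A: 44×62/98 = 27.837
  No crash, OS B: 44×36/98 = 16.163
Contributions (O − E)²/E:
  (37 − 34.163)²/34.163 = 0.2356
  (17 − 19.837)²/19.837 = 0.4057
  (25 − 27.837)²/27.837 = 0.2891
  (19 − 16.163)²/16.163 = 0.4980
χ² = 0.2356 + 0.4057 + 0.2891 + 0.4980 = 1.43

1.43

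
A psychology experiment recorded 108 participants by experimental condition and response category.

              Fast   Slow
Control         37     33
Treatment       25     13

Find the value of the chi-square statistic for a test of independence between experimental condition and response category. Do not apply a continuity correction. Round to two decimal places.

1.68

Row totals: 70, 38. Column totals: 62, 46. Grand total N = 108.
Expected counts (row total × column total / N):
  Control, Fast: 70×62/108 = 40.185
  Control, Slow: 70×46/108 = 29.815
  Treatment, Fast: 38×62/108 = 21.815
  Treatment, Slow: 38×46/108 = 16.185
Contributions (O − E)²/E:
  (37 − 40.185)²/40.185 = 0.2524
  (33 − 29.815)²/29.815 = 0.3402
  (25 − 21.815)²/21.815 = 0.4650
  (13 − 16.185)²/16.185 = 0.6268
χ² = 0.2524 + 0.3402 + 0.4650 + 0.6268 = 1.68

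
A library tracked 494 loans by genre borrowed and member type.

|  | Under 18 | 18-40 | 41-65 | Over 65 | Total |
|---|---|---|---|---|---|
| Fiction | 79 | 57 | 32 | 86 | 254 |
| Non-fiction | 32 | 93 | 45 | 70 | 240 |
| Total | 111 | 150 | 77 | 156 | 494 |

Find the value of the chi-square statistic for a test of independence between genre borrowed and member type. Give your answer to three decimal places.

32.006

Grand total N = 494.
Expected counts (row total × column total / N):
  Fiction, Under 18: 254×111/494 = 57.0729
  Fiction, 18-40: 254×150/494 = 77.1255
  Fiction, 41-65: 254×77/494 = 39.5911
  Fiction, Over 65: 254×156/494 = 80.2105
  Non-fiction, Under 18: 240×111/494 = 53.9271
  Non-fiction, 18-40: 240×150/494 = 72.8745
  Non-fiction, 41-65: 240×77/494 = 37.4089
  Non-fiction, Over 65: 240×156/494 = 75.7895
Contributions (O − E)²/E:
  (79 − 57.0729)²/57.0729 = 8.4243
  (57 − 77.1255)²/77.1255 = 5.2516
  (32 − 39.5911)²/39.5911 = 1.4555
  (86 − 80.2105)²/80.2105 = 0.4179
  (32 − 53.9271)²/53.9271 = 8.9157
  (93 − 72.8745)²/72.8745 = 5.5580
  (45 − 37.4089)²/37.4089 = 1.5404
  (70 − 75.7895)²/75.7895 = 0.4423
χ² = 8.4243 + 5.2516 + 1.4555 + 0.4179 + 8.9157 + 5.5580 + 1.5404 + 0.4423 = 32.006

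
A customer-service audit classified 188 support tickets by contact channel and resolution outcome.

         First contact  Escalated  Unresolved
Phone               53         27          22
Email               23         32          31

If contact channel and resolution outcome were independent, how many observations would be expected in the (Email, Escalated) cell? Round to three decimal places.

Row total (Email) = 86; column total (Escalated) = 59; grand total N = 188.
Expected count = (row total × column total) / N = 86 × 59 / 188 = 26.989.

26.989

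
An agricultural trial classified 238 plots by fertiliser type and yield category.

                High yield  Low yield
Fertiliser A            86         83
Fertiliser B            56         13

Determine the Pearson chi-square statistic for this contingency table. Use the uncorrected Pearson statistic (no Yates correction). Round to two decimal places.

18.66

Row totals: 169, 69. Column totals: 142, 96. Grand total N = 238.
Expected counts (row total × column total / N):
  Fertiliser A, High yield: 169×142/238 = 100.832
  Fertiliser A, Low yield: 169×96/238 = 68.168
  Fertiliser B, High yield: 69×142/238 = 41.168
  Fertiliser B, Low yield: 69×96/238 = 27.832
Contributions (O − E)²/E:
  (86 − 100.832)²/100.832 = 2.1817
  (83 − 68.168)²/68.168 = 3.2271
  (56 − 41.168)²/41.168 = 5.3437
  (13 − 27.832)²/27.832 = 7.9041
χ² = 2.1817 + 3.2271 + 5.3437 + 7.9041 = 18.66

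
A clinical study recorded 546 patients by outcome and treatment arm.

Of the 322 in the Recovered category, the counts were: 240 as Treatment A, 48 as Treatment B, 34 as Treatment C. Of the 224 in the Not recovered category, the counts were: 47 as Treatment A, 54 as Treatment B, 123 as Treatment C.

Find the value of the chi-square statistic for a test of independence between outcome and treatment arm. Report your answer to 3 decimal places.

168.429

Row totals: 322, 224. Column totals: 287, 102, 157. Grand total N = 546.
Expected counts (row total × column total / N):
  Recovered, Treatment A: 322×287/546 = 169.2564
  Recovered, Treatment B: 322×102/546 = 60.1538
  Recovered, Treatment C: 322×157/546 = 92.5897
  Not recovered, Treatment A: 224×287/546 = 117.7436
  Not recovered, Treatment B: 224×102/546 = 41.8462
  Not recovered, Treatment C: 224×157/546 = 64.4103
Contributions (O − E)²/E:
  (240 − 169.2564)²/169.2564 = 29.5685
  (48 − 60.1538)²/60.1538 = 2.4556
  (34 − 92.5897)²/92.5897 = 37.0749
  (47 − 117.7436)²/117.7436 = 42.5047
  (54 − 41.8462)²/41.8462 = 3.5299
  (123 − 64.4103)²/64.4103 = 53.2951
χ² = 29.5685 + 2.4556 + 37.0749 + 42.5047 + 3.5299 + 53.2951 = 168.429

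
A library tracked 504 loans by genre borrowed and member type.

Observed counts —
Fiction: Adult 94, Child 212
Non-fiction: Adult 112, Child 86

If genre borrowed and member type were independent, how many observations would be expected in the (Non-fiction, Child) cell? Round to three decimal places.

117.071

Row total (Non-fiction) = 198; column total (Child) = 298; grand total N = 504.
Expected count = (row total × column total) / N = 198 × 298 / 504 = 117.071.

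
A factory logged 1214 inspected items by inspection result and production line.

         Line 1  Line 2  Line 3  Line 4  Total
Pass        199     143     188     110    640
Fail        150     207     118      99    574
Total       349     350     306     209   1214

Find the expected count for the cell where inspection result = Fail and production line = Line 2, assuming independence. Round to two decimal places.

Row total (Fail) = 574; column total (Line 2) = 350; grand total N = 1214.
Expected count = (row total × column total) / N = 574 × 350 / 1214 = 165.49.

165.49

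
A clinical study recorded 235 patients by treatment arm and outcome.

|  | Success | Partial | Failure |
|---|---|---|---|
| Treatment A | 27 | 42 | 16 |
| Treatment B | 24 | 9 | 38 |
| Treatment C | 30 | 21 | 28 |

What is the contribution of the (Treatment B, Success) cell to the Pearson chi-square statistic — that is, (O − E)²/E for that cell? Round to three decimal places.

0.009

Row total (Treatment B) = 71; column total (Success) = 81; N = 235.
Expected count E = 71 × 81 / 235 = 24.4723.
Contribution = (O − E)²/E = (24 − 24.4723)² / 24.4723 = 0.009.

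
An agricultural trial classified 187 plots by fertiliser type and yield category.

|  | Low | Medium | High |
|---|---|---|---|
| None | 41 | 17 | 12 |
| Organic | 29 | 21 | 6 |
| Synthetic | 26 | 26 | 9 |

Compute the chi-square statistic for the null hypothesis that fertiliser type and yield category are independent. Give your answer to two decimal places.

5.97

Row totals: 70, 56, 61. Column totals: 96, 64, 27. Grand total N = 187.
Expected counts (row total × column total / N):
  None, Low: 70×96/187 = 35.936
  None, Medium: 70×64/187 = 23.957
  None, High: 70×27/187 = 10.107
  Organic, Low: 56×96/187 = 28.749
  Organic, Medium: 56×64/187 = 19.166
  Organic, High: 56×27/187 = 8.086
  Synthetic, Low: 61×96/187 = 31.316
  Synthetic, Medium: 61×64/187 = 20.877
  Synthetic, High: 61×27/187 = 8.807
Contributions (O − E)²/E:
  (41 − 35.936)²/35.936 = 0.7136
  (17 − 23.957)²/23.957 = 2.0203
  (12 − 10.107)²/10.107 = 0.3546
  (29 − 28.749)²/28.749 = 0.0022
  (21 − 19.166)²/19.166 = 0.1755
  (6 − 8.086)²/8.086 = 0.5381
  (26 − 31.316)²/31.316 = 0.9024
  (26 − 20.877)²/20.877 = 1.2571
  (9 − 8.807)²/8.807 = 0.0042
χ² = 0.7136 + 2.0203 + 0.3546 + 0.0022 + 0.1755 + 0.5381 + 0.9024 + 1.2571 + 0.0042 = 5.97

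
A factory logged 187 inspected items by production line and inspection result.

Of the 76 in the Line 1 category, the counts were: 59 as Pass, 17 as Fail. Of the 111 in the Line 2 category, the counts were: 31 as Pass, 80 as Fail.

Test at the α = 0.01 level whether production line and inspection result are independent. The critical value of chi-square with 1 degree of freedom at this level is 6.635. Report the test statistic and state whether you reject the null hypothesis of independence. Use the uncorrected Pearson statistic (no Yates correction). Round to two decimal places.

Row totals: 76, 111. Column totals: 90, 97. Grand total N = 187.
Expected counts (row total × column total / N):
  Line 1, Pass: 76×90/187 = 36.5775
  Line 1, Fail: 76×97/187 = 39.4225
  Line 2, Pass: 111×90/187 = 53.4225
  Line 2, Fail: 111×97/187 = 57.5775
Contributions (O − E)²/E:
  (59 − 36.5775)²/36.5775 = 13.7453
  (17 − 39.4225)²/39.4225 = 12.7533
  (31 − 53.4225)²/53.4225 = 9.4112
  (80 − 57.5775)²/57.5775 = 8.7320
χ² = 13.7453 + 12.7533 + 9.4112 + 8.7320 = 44.64
df = (2−1)(2−1) = 1. Since 44.64 > 6.635, reject the null hypothesis of independence at α = 0.01.

44.64; reject H₀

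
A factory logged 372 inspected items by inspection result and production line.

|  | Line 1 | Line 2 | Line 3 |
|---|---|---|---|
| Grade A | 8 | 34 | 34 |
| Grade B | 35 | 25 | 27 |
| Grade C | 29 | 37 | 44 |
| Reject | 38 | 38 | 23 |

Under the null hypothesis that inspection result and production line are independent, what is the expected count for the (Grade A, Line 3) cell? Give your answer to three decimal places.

26.151

Row total (Grade A) = 76; column total (Line 3) = 128; grand total N = 372.
Expected count = (row total × column total) / N = 76 × 128 / 372 = 26.151.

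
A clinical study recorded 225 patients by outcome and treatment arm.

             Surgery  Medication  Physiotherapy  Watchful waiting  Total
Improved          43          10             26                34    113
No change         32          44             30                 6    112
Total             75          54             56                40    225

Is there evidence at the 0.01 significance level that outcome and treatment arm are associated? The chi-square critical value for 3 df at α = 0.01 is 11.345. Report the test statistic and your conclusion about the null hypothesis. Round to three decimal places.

42.903; reject H₀

Grand total N = 225.
Expected counts (row total × column total / N):
  Improved, Surgery: 113×75/225 = 37.6667
  Improved, Medication: 113×54/225 = 27.1200
  Improved, Physiotherapy: 113×56/225 = 28.1244
  Improved, Watchful waiting: 113×40/225 = 20.0889
  No change, Surgery: 112×75/225 = 37.3333
  No change, Medication: 112×54/225 = 26.8800
  No change, Physiotherapy: 112×56/225 = 27.8756
  No change, Watchful waiting: 112×40/225 = 19.9111
Contributions (O − E)²/E:
  (43 − 37.6667)²/37.6667 = 0.7552
  (10 − 27.1200)²/27.1200 = 10.8073
  (26 − 28.1244)²/28.1244 = 0.1605
  (34 − 20.0889)²/20.0889 = 9.6331
  (32 − 37.3333)²/37.3333 = 0.7619
  (44 − 26.8800)²/26.8800 = 10.9038
  (30 − 27.8756)²/27.8756 = 0.1619
  (6 − 19.9111)²/19.9111 = 9.7191
χ² = 0.7552 + 10.8073 + 0.1605 + 9.6331 + 0.7619 + 10.9038 + 0.1619 + 9.7191 = 42.903
df = (2−1)(4−1) = 3. Since 42.903 > 11.345, reject the null hypothesis of independence at α = 0.01.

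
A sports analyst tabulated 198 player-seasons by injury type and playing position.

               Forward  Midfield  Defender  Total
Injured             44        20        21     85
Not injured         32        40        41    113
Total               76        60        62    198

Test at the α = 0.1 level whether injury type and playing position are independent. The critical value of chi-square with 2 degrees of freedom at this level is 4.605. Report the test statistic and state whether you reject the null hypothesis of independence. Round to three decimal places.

11.279; reject H₀

Grand total N = 198.
Expected counts (row total × column total / N):
  Injured, Forward: 85×76/198 = 32.6263
  Injured, Midfield: 85×60/198 = 25.7576
  Injured, Defender: 85×62/198 = 26.6162
  Not injured, Forward: 113×76/198 = 43.3737
  Not injured, Midfield: 113×60/198 = 34.2424
  Not injured, Defender: 113×62/198 = 35.3838
Contributions (O − E)²/E:
  (44 − 32.6263)²/32.6263 = 3.9649
  (20 − 25.7576)²/25.7576 = 1.2870
  (21 − 26.6162)²/26.6162 = 1.1851
  (32 − 43.3737)²/43.3737 = 2.9825
  (40 − 34.2424)²/34.2424 = 0.9681
  (41 − 35.3838)²/35.3838 = 0.8914
χ² = 3.9649 + 1.2870 + 1.1851 + 2.9825 + 0.9681 + 0.8914 = 11.279
df = (2−1)(3−1) = 2. Since 11.279 > 4.605, reject the null hypothesis of independence at α = 0.1.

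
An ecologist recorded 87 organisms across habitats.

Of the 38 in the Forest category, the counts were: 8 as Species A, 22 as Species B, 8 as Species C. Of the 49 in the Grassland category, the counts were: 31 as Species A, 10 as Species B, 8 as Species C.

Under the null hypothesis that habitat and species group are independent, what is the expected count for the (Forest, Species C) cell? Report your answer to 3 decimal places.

6.989

Row total (Forest) = 38; column total (Species C) = 16; grand total N = 87.
Expected count = (row total × column total) / N = 38 × 16 / 87 = 6.989.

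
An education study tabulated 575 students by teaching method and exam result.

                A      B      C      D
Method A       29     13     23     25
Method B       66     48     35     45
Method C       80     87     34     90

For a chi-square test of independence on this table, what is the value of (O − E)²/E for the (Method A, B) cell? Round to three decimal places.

4.461

Row total (Method A) = 90; column total (B) = 148; N = 575.
Expected count E = 90 × 148 / 575 = 23.1652.
Contribution = (O − E)²/E = (13 − 23.1652)² / 23.1652 = 4.461.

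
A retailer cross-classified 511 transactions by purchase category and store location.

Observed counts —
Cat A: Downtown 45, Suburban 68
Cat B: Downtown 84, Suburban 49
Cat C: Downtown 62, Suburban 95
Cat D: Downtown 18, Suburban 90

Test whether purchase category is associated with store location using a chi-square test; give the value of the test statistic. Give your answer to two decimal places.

Row totals: 113, 133, 157, 108. Column totals: 209, 302. Grand total N = 511.
Expected counts (row total × column total / N):
  Cat A, Downtown: 113×209/511 = 46.217
  Cat A, Suburban: 113×302/511 = 66.783
  Cat B, Downtown: 133×209/511 = 54.397
  Cat B, Suburban: 133×302/511 = 78.603
  Cat C, Downtown: 157×209/511 = 64.213
  Cat C, Suburban: 157×302/511 = 92.787
  Cat D, Downtown: 108×209/511 = 44.172
  Cat D, Suburban: 108×302/511 = 63.828
Contributions (O − E)²/E:
  (45 − 46.217)²/46.217 = 0.0320
  (68 − 66.783)²/66.783 = 0.0222
  (84 − 54.397)²/54.397 = 16.1100
  (49 − 78.603)²/78.603 = 11.1489
  (62 − 64.213)²/64.213 = 0.0763
  (95 − 92.787)²/92.787 = 0.0528
  (18 − 44.172)²/44.172 = 15.5070
  (90 − 63.828)²/63.828 = 10.7316
χ² = 0.0320 + 0.0222 + 16.1100 + 11.1489 + 0.0763 + 0.0528 + 15.5070 + 10.7316 = 53.68

53.68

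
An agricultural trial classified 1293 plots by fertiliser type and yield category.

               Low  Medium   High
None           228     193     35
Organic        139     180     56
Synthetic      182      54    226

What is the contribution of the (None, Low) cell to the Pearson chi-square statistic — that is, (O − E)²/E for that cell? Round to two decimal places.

Row total (None) = 456; column total (Low) = 549; N = 1293.
Expected count E = 456 × 549 / 1293 = 193.615.
Contribution = (O − E)²/E = (228 − 193.615)² / 193.615 = 6.11.

6.11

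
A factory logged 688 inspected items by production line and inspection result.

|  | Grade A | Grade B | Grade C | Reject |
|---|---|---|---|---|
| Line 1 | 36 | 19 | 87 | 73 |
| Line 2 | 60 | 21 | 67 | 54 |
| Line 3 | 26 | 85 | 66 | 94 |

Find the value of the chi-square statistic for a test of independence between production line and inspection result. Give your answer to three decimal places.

82.025

Row totals: 215, 202, 271. Column totals: 122, 125, 220, 221. Grand total N = 688.
Expected counts (row total × column total / N):
  Line 1, Grade A: 215×122/688 = 38.1250
  Line 1, Grade B: 215×125/688 = 39.0625
  Line 1, Grade C: 215×220/688 = 68.7500
  Line 1, Reject: 215×221/688 = 69.0625
  Line 2, Grade A: 202×122/688 = 35.8198
  Line 2, Grade B: 202×125/688 = 36.7006
  Line 2, Grade C: 202×220/688 = 64.5930
  Line 2, Reject: 202×221/688 = 64.8866
  Line 3, Grade A: 271×122/688 = 48.0552
  Line 3, Grade B: 271×125/688 = 49.2369
  Line 3, Grade C: 271×220/688 = 86.6570
  Line 3, Reject: 271×221/688 = 87.0509
Contributions (O − E)²/E:
  (36 − 38.1250)²/38.1250 = 0.1184
  (19 − 39.0625)²/39.0625 = 10.3041
  (87 − 68.7500)²/68.7500 = 4.8445
  (73 − 69.0625)²/69.0625 = 0.2245
  (60 − 35.8198)²/35.8198 = 16.3229
  (21 − 36.7006)²/36.7006 = 6.7168
  (67 − 64.5930)²/64.5930 = 0.0897
  (54 − 64.8866)²/64.8866 = 1.8265
  (26 − 48.0552)²/48.0552 = 10.1224
  (85 − 49.2369)²/49.2369 = 25.9764
  (66 − 86.6570)²/86.6570 = 4.9241
  (94 − 87.0509)²/87.0509 = 0.5547
χ² = 0.1184 + 10.3041 + 4.8445 + 0.2245 + 16.3229 + 6.7168 + 0.0897 + 1.8265 + 10.1224 + 25.9764 + 4.9241 + 0.5547 = 82.025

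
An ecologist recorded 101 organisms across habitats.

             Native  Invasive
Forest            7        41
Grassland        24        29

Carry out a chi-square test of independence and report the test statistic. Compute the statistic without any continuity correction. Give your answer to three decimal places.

11.160

Row totals: 48, 53. Column totals: 31, 70. Grand total N = 101.
Expected counts (row total × column total / N):
  Forest, Native: 48×31/101 = 14.7327
  Forest, Invasive: 48×70/101 = 33.2673
  Grassland, Native: 53×31/101 = 16.2673
  Grassland, Invasive: 53×70/101 = 36.7327
Contributions (O − E)²/E:
  (7 − 14.7327)²/14.7327 = 4.0586
  (41 − 33.2673)²/33.2673 = 1.7974
  (24 − 16.2673)²/16.2673 = 3.6758
  (29 − 36.7327)²/36.7327 = 1.6278
χ² = 4.0586 + 1.7974 + 3.6758 + 1.6278 = 11.160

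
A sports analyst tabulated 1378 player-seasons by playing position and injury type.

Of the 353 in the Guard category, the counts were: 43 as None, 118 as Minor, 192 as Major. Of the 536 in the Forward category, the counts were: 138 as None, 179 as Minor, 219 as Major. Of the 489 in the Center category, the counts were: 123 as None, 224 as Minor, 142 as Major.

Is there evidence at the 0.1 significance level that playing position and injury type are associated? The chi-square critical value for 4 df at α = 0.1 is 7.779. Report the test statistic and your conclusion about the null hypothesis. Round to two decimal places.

66.82; reject H₀

Row totals: 353, 536, 489. Column totals: 304, 521, 553. Grand total N = 1378.
Expected counts (row total × column total / N):
  Guard, None: 353×304/1378 = 77.875
  Guard, Minor: 353×521/1378 = 133.464
  Guard, Major: 353×553/1378 = 141.661
  Forward, None: 536×304/1378 = 118.247
  Forward, Minor: 536×521/1378 = 202.653
  Forward, Major: 536×553/1378 = 215.100
  Center, None: 489×304/1378 = 107.878
  Center, Minor: 489×521/1378 = 184.883
  Center, Major: 489×553/1378 = 196.239
Contributions (O − E)²/E:
  (43 − 77.875)²/77.875 = 15.6182
  (118 − 133.464)²/133.464 = 1.7918
  (192 − 141.661)²/141.661 = 17.8879
  (138 − 118.247)²/118.247 = 3.2997
  (179 − 202.653)²/202.653 = 2.7607
  (219 − 215.100)²/215.100 = 0.0707
  (123 − 107.878)²/107.878 = 2.1198
  (224 − 184.883)²/184.883 = 8.2763
  (142 − 196.239)²/196.239 = 14.9913
χ² = 15.6182 + 1.7918 + 17.8879 + 3.2997 + 2.7607 + 0.0707 + 2.1198 + 8.2763 + 14.9913 = 66.82
df = (3−1)(3−1) = 4. Since 66.82 > 7.779, reject the null hypothesis of independence at α = 0.1.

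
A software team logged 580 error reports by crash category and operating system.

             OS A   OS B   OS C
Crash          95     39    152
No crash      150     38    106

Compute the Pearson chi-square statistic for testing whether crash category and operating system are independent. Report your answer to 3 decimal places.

20.455

Row totals: 286, 294. Column totals: 245, 77, 258. Grand total N = 580.
Expected counts (row total × column total / N):
  Crash, OS A: 286×245/580 = 120.8103
  Crash, OS B: 286×77/580 = 37.9690
  Crash, OS C: 286×258/580 = 127.2207
  No crash, OS A: 294×245/580 = 124.1897
  No crash, OS B: 294×77/580 = 39.0310
  No crash, OS C: 294×258/580 = 130.7793
Contributions (O − E)²/E:
  (95 − 120.8103)²/120.8103 = 5.5142
  (39 − 37.9690)²/37.9690 = 0.0280
  (152 − 127.2207)²/127.2207 = 4.8264
  (150 − 124.1897)²/124.1897 = 5.3641
  (38 − 39.0310)²/39.0310 = 0.0272
  (106 − 130.7793)²/130.7793 = 4.6950
χ² = 5.5142 + 0.0280 + 4.8264 + 5.3641 + 0.0272 + 4.6950 = 20.455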